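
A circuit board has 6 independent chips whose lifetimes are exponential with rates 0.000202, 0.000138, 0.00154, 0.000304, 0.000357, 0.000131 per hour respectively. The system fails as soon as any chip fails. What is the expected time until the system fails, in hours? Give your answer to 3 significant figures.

374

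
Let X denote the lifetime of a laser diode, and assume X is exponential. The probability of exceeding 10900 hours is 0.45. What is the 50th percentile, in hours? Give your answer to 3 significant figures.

e^(−λ·10900) = 0.45 ⇒ λ = −ln(0.45)/10900 = 0.0000732576.
50th percentile: 1 − e^(−λt) = 0.5, t = −ln(0.5)/λ = 9461.78 hours.

9460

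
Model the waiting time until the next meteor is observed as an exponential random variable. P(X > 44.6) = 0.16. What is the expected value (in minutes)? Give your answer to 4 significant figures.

e^(−λ·44.6) = 0.16 ⇒ λ = −ln(0.16)/44.6 = 0.0410893.
Mean = 1/λ = 24.3373 minutes.

24.34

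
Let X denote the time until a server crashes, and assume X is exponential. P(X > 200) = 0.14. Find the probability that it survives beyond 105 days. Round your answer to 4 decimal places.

e^(−λ·200) = 0.14 ⇒ λ = −ln(0.14)/200 = 0.00983056.
P(X > 105) = e^(−0.00983056·105) = e^(−1.0322) ≈ 0.3562.

0.3562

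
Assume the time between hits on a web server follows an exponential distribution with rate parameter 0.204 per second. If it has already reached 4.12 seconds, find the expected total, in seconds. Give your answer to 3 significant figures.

By memorylessness, E[X | X > 4.12] = 4.12 + 1/λ = 4.12 + 4.90196 = 9.02196 seconds.

9.02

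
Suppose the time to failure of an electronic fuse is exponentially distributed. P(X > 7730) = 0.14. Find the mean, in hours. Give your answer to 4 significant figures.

e^(−λ·7730) = 0.14 ⇒ λ = −ln(0.14)/7730 = 0.000254348.
Mean = 1/λ = 3931.62 hours.

3932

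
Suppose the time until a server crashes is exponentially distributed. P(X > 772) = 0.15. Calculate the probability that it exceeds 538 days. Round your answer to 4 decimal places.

0.2666

e^(−λ·772) = 0.15 ⇒ λ = −ln(0.15)/772 = 0.00245741.
P(X > 538) = e^(−0.00245741·538) = e^(−1.3221) ≈ 0.2666.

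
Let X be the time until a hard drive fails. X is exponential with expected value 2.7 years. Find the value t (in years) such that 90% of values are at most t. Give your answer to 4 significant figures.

6.217

The rate is λ = 1/2.7 = 0.37037 per year.
Set 1 − e^(−λt) = 0.9, so t = −ln(0.1)/λ = 2.3026/0.37037 ≈ 6.21698 years.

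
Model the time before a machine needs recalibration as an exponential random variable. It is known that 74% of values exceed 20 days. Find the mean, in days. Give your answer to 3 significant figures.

66.4

e^(−λ·20) = 0.74 ⇒ λ = −ln(0.74)/20 = 0.0150553.
Mean = 1/λ = 66.422 days.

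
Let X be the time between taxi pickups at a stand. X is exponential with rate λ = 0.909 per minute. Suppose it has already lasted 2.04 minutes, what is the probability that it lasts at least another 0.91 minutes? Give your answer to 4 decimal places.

The exponential is memoryless, so the remaining time is again Exp(λ): the condition X > 2.04 is irrelevant.
P(X > 0.91) = e^(−0.82719) ≈ 0.4373.

0.4373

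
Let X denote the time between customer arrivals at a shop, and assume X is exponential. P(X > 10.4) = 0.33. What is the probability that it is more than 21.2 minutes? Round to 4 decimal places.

0.1044

e^(−λ·10.4) = 0.33 ⇒ λ = −ln(0.33)/10.4 = 0.106602.
P(X > 21.2) = e^(−0.106602·21.2) = e^(−2.26) ≈ 0.1044.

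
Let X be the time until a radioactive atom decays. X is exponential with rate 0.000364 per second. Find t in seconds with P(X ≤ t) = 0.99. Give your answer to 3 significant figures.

Set 1 − e^(−λt) = 0.99, so t = −ln(0.01)/λ = 4.6052/0.000364 ≈ 12651.6 seconds.

12700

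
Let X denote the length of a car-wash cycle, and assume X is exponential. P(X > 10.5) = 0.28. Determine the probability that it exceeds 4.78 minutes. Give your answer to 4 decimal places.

e^(−λ·10.5) = 0.28 ⇒ λ = −ln(0.28)/10.5 = 0.121235.
P(X > 4.78) = e^(−0.121235·4.78) = e^(−0.5795) ≈ 0.5602.

0.5602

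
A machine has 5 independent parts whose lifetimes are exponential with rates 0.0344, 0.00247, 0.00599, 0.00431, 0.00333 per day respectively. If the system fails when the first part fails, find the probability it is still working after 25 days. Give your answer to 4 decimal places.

The time to first failure is exponential with rate Σλ = 0.0344 + 0.00247 + 0.00599 + 0.00431 + 0.00333 = 0.0505.
P(min > 25) = e^(−0.0505·25) = e^(−1.2625) ≈ 0.2829.

0.2829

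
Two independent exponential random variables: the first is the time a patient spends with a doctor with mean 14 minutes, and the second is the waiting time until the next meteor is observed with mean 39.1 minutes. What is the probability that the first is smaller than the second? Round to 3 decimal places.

0.736

λ_1 = 1/14 = 0.0714286, λ_2 = 1/39.1 = 0.0255754.
For independent exponentials, P(the first < the second) = λ_1/(λ_1+λ_2) = 0.0714286/0.097004 ≈ 0.736.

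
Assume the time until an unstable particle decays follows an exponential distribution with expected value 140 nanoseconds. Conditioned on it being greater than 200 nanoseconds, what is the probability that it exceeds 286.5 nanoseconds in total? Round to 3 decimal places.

0.539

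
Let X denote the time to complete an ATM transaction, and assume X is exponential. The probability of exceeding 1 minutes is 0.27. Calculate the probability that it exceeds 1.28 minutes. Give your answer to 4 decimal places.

0.1871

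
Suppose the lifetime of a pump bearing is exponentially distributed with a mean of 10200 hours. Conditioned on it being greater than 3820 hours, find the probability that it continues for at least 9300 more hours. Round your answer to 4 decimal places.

0.4018

The rate is λ = 1/10200 = 0.0000980392 per hour.
The exponential is memoryless, so the remaining time is again Exp(λ): the condition X > 3820 is irrelevant.
P(X > 9300) = e^(−0.91176) ≈ 0.4018.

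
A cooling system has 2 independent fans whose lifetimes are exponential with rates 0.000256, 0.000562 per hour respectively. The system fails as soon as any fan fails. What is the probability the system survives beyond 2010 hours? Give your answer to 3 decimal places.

The time to first failure is exponential with rate Σλ = 0.000256 + 0.000562 = 0.000818.
P(min > 2010) = e^(−0.000818·2010) = e^(−1.6442) ≈ 0.193.

0.193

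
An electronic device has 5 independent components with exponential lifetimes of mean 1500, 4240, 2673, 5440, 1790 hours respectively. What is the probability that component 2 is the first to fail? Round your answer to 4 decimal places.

Rates: λ_i = 1/mean_i → 0.000666667, 0.000235849, 0.000374111, 0.000183824, 0.000558659; Σλ = 0.00201911.
P(component 2 first) = λ_2/Σλ = 0.000235849/0.00201911 ≈ 0.1168.

0.1168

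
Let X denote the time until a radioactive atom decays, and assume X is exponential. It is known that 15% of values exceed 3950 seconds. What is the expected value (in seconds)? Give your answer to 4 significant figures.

e^(−λ·3950) = 0.15 ⇒ λ = −ln(0.15)/3950 = 0.000480284.
Mean = 1/λ = 2082.1 seconds.

2082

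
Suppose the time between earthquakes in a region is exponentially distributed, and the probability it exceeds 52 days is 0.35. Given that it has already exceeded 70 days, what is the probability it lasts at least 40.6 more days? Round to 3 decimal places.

From e^(−λ·52) = 0.35, λ = −ln(0.35)/52 = 0.0201889.
Memoryless: P(X > 70+40.6 | X > 70) = P(X > 40.6) = e^(−0.0201889·40.6) ≈ 0.441.

0.441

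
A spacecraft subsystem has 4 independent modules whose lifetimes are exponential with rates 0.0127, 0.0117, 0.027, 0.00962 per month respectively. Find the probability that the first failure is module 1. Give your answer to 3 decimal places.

0.208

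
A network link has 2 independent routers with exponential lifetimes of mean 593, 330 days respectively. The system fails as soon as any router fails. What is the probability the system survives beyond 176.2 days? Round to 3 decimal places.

The first failure time is exponential with rate Σλ_i = 1/593 + 1/330 = 0.00471664 per day.
P(min > 176.2) = e^(−0.00471664·176.2) = e^(−0.83107) ≈ 0.436.

0.436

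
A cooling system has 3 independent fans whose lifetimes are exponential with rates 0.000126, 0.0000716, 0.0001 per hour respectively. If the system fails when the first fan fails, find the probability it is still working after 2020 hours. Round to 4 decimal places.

0.5482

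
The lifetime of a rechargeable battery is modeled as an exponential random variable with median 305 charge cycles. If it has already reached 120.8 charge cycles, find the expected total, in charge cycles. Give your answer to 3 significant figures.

561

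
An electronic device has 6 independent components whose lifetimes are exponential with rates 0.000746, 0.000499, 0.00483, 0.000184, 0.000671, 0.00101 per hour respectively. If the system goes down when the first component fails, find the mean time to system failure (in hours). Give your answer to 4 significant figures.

125.9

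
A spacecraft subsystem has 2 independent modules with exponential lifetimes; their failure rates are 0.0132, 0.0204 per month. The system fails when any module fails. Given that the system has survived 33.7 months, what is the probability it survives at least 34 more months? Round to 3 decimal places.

Time to first failure ~ Exp(Σλ) with Σλ = 0.0336.
By memorylessness, P(T > 33.7+34 | T > 33.7) = P(T > 34) = e^(−0.0336·34) ≈ 0.319.

0.319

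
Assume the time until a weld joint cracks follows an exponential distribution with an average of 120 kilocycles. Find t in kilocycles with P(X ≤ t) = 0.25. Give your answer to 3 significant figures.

34.5

The rate is λ = 1/120 = 0.00833333 per kilocycle.
Set 1 − e^(−λt) = 0.25, so t = −ln(0.75)/λ = 0.28768/0.00833333 ≈ 34.5218 kilocycles.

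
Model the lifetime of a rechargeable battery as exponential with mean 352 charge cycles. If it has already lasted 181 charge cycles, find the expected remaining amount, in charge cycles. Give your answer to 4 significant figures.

352.0

The rate is λ = 1/352 = 0.00284091 per charge cycle.
By memorylessness, the remaining amount past any threshold is again Exp(λ) with mean 1/λ = 352 charge cycles.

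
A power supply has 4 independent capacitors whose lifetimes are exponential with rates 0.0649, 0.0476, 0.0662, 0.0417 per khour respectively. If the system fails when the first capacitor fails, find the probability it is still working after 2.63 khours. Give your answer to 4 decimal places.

0.5601

The time to first failure is exponential with rate Σλ = 0.0649 + 0.0476 + 0.0662 + 0.0417 = 0.2204.
P(min > 2.63) = e^(−0.2204·2.63) = e^(−0.57965) ≈ 0.5601.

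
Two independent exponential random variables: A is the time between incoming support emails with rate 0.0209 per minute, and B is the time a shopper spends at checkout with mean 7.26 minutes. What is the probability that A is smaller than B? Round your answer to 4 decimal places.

λ_1 = 0.0209, λ_2 = 1/7.26 = 0.137741.
For independent exponentials, P(A < B) = λ_1/(λ_1+λ_2) = 0.0209/0.158641 ≈ 0.1317.

0.1317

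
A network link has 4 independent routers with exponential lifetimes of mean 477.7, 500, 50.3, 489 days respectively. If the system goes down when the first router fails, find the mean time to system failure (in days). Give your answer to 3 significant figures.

38.4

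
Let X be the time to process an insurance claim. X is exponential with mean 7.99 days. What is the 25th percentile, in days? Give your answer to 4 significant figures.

The rate is λ = 1/7.99 = 0.125156 per day.
Set 1 − e^(−λt) = 0.25, so t = −ln(0.75)/λ = 0.28768/0.125156 ≈ 2.29858 days.

2.299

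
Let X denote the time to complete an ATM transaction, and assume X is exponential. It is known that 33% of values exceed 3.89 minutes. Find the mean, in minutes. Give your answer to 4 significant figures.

3.509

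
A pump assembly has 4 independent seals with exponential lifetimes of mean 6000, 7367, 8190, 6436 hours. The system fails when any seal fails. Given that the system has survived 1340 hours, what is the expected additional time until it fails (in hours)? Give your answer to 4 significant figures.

1724

First-failure rate Σλ = 1/6000 + 1/7367 + 1/8190 + 1/6436 = 0.000579883.
By memorylessness the expected residual is 1/Σλ = 1724.49 hours, regardless of the 1340 already elapsed.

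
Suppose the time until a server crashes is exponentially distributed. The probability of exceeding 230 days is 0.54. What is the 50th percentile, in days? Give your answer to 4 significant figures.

258.7

e^(−λ·230) = 0.54 ⇒ λ = −ln(0.54)/230 = 0.00267907.
50th percentile: 1 − e^(−λt) = 0.5, t = −ln(0.5)/λ = 258.727 days.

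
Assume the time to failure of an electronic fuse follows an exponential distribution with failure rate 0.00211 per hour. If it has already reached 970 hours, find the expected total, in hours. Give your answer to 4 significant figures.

1444

By memorylessness, E[X | X > 970] = 970 + 1/λ = 970 + 473.934 = 1443.93 hours.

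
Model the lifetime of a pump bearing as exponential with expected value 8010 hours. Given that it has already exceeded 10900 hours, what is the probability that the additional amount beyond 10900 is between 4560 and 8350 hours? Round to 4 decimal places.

0.2133

The rate is λ = 1/8010 = 0.000124844 per hour.
Memoryless: the residual past 10900 is again Exp(λ).
P(4560 < residual < 8350) = e^(−λ·4560) − e^(−λ·8350) = 0.56593 − 0.35259 ≈ 0.2133.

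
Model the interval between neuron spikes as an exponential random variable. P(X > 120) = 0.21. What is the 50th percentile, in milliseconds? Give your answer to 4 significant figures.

53.30

e^(−λ·120) = 0.21 ⇒ λ = −ln(0.21)/120 = 0.0130054.
50th percentile: 1 − e^(−λt) = 0.5, t = −ln(0.5)/λ = 53.2969 milliseconds.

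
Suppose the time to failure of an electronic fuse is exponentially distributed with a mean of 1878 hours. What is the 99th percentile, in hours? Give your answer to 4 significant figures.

The rate is λ = 1/1878 = 0.000532481 per hour.
Set 1 − e^(−λt) = 0.99, so t = −ln(0.01)/λ = 4.6052/0.000532481 ≈ 8648.51 hours.

8649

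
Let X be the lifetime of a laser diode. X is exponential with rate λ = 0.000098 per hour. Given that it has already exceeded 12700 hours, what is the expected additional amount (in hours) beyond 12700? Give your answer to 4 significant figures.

By memorylessness, the remaining amount past any threshold is again Exp(λ) with mean 1/λ = 10204.1 hours.

10200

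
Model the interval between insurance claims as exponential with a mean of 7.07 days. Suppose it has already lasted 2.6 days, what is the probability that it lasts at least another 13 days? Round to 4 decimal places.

0.1590

The rate is λ = 1/7.07 = 0.141443 per day.
The exponential is memoryless, so the remaining time is again Exp(λ): the condition X > 2.6 is irrelevant.
P(X > 13) = e^(−1.8388) ≈ 0.1590.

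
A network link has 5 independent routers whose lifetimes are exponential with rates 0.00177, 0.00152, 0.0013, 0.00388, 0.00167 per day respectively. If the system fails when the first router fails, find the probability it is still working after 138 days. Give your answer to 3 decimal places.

0.247

The time to first failure is exponential with rate Σλ = 0.00177 + 0.00152 + 0.0013 + 0.00388 + 0.00167 = 0.01014.
P(min > 138) = e^(−0.01014·138) = e^(−1.3993) ≈ 0.247.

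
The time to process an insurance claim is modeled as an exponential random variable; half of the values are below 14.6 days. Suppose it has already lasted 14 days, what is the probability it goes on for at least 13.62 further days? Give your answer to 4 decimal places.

0.5238

For an exponential, median = ln(2)/λ, so λ = ln 2 / 14.6 = 0.0474758 per day.
By the memoryless property, P(X > 14+13.62 | X > 14) = P(X > 13.62).
P(X > 13.62) = e^(−0.64662) ≈ 0.5238.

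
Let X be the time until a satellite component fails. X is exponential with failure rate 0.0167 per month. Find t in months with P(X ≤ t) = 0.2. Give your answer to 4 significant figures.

Set 1 − e^(−λt) = 0.2, so t = −ln(0.8)/λ = 0.22314/0.0167 ≈ 13.3619 months.

13.36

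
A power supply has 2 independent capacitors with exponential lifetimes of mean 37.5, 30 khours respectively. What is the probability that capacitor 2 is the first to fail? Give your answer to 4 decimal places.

0.5556

Rates: λ_i = 1/mean_i → 0.0266667, 0.0333333; Σλ = 0.06.
P(capacitor 2 first) = λ_2/Σλ = 0.0333333/0.06 ≈ 0.5556.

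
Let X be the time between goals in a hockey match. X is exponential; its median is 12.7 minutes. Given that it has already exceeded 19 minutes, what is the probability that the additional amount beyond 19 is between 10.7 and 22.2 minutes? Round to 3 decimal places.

For an exponential, median = ln(2)/λ, so λ = ln 2 / 12.7 = 0.0545785 per minute.
Memoryless: the residual past 19 is again Exp(λ).
P(10.7 < residual < 22.2) = e^(−λ·10.7) − e^(−λ·22.2) = 0.55767 − 0.29771 ≈ 0.260.

0.260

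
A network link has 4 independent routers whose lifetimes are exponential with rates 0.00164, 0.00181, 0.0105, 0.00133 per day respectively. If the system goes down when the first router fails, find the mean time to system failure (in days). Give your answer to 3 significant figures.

The time to first failure is exponential with rate Σλ = 0.00164 + 0.00181 + 0.0105 + 0.00133 = 0.01528.
E[min] = 1/Σλ = 1/0.01528 = 65.445 days.

65.4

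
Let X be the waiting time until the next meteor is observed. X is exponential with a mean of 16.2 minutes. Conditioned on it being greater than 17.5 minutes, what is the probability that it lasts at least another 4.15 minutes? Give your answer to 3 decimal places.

0.774

The rate is λ = 1/16.2 = 0.0617284 per minute.
P(X > s+t | X > s) = e^(−λ(s+t))/e^(−λs) = e^(−λt), independent of s = 17.5.
P(X > 4.15) = e^(−0.25617) ≈ 0.774.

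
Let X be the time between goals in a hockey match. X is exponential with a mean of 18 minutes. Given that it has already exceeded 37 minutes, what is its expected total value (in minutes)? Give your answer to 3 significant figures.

55.0

The rate is λ = 1/18 = 0.0555556 per minute.
By memorylessness, E[X | X > 37] = 37 + 1/λ = 37 + 18 = 55 minutes.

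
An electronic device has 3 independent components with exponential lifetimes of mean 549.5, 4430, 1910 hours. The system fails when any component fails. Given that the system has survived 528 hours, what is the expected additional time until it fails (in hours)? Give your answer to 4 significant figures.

389.2

First-failure rate Σλ = 1/549.5 + 1/4430 + 1/1910 = 0.00256913.
By memorylessness the expected residual is 1/Σλ = 389.237 hours, regardless of the 528 already elapsed.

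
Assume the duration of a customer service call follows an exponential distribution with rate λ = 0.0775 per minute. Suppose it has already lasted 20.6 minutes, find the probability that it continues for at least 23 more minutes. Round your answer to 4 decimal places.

The exponential is memoryless, so the remaining time is again Exp(λ): the condition X > 20.6 is irrelevant.
P(X > 23) = e^(−1.7825) ≈ 0.1682.

0.1682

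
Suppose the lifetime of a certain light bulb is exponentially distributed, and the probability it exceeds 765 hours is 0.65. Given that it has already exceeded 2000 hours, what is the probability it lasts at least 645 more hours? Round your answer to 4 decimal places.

0.6954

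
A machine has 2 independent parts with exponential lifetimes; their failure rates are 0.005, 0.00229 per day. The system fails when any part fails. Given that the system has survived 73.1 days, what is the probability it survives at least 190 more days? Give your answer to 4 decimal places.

0.2503

Time to first failure ~ Exp(Σλ) with Σλ = 0.00729.
By memorylessness, P(T > 73.1+190 | T > 73.1) = P(T > 190) = e^(−0.00729·190) ≈ 0.2503.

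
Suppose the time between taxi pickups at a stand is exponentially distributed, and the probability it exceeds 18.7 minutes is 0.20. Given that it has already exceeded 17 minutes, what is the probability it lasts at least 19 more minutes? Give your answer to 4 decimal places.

From e^(−λ·18.7) = 0.20, λ = −ln(0.20)/18.7 = 0.0860662.
Memoryless: P(X > 17+19 | X > 17) = P(X > 19) = e^(−0.0860662·19) ≈ 0.1949.

0.1949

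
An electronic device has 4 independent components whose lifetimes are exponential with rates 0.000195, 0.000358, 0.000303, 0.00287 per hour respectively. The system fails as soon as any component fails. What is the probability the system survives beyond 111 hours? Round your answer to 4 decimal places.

0.6613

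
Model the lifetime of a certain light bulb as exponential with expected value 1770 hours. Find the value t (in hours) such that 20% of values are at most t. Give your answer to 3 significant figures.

395

The rate is λ = 1/1770 = 0.000564972 per hour.
Set 1 − e^(−λt) = 0.2, so t = −ln(0.8)/λ = 0.22314/0.000564972 ≈ 394.964 hours.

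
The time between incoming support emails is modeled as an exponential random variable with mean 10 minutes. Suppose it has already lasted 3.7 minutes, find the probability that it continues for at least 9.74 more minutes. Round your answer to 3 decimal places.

0.378

The rate is λ = 1/10 = 0.1 per minute.
The exponential is memoryless, so the remaining time is again Exp(λ): the condition X > 3.7 is irrelevant.
P(X > 9.74) = e^(−0.974) ≈ 0.378.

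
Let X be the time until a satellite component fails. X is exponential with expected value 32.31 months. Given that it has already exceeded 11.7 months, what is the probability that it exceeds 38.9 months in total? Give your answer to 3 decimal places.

0.431

The rate is λ = 1/32.31 = 0.0309502 per month.
The exponential is memoryless, so the remaining time is again Exp(λ): the condition X > 11.7 is irrelevant.
P(X > 27.2) = e^(−0.84184) ≈ 0.431.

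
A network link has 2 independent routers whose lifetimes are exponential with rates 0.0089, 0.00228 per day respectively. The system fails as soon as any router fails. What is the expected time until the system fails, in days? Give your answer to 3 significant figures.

89.4

The time to first failure is exponential with rate Σλ = 0.0089 + 0.00228 = 0.01118.
E[min] = 1/Σλ = 1/0.01118 = 89.4454 days.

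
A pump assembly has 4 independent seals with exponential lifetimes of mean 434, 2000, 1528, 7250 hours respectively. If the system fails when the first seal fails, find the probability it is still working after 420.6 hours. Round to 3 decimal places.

0.220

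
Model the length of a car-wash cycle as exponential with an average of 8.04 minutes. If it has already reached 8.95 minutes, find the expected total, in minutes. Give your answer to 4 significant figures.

The rate is λ = 1/8.04 = 0.124378 per minute.
By memorylessness, E[X | X > 8.95] = 8.95 + 1/λ = 8.95 + 8.04 = 16.99 minutes.

16.99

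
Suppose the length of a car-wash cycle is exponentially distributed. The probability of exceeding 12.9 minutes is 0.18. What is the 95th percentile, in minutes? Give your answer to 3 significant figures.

22.5

e^(−λ·12.9) = 0.18 ⇒ λ = −ln(0.18)/12.9 = 0.13293.
95th percentile: 1 − e^(−λt) = 0.95, t = −ln(0.05)/λ = 22.5361 minutes.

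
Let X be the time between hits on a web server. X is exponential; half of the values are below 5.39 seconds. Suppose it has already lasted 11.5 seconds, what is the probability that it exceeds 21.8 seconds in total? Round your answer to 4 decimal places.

0.2659

For an exponential, median = ln(2)/λ, so λ = ln 2 / 5.39 = 0.128599 per second.
By the memoryless property, P(X > 11.5+10.3 | X > 11.5) = P(X > 10.3).
P(X > 10.3) = e^(−1.3246) ≈ 0.2659.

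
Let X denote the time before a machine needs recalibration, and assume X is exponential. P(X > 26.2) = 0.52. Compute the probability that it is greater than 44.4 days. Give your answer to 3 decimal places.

0.330

e^(−λ·26.2) = 0.52 ⇒ λ = −ln(0.52)/26.2 = 0.024959.
P(X > 44.4) = e^(−0.024959·44.4) = e^(−1.1082) ≈ 0.330.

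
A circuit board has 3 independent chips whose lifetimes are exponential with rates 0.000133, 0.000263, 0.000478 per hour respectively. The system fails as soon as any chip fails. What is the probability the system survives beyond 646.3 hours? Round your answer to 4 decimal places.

0.5684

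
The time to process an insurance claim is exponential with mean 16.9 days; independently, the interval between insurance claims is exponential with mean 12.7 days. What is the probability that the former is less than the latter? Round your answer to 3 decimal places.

0.429

λ_1 = 1/16.9 = 0.0591716, λ_2 = 1/12.7 = 0.0787402.
For independent exponentials, P(the former < the latter) = λ_1/(λ_1+λ_2) = 0.0591716/0.137912 ≈ 0.429.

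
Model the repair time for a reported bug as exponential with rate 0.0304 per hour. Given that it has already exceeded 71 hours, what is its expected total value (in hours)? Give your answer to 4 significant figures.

By memorylessness, E[X | X > 71] = 71 + 1/λ = 71 + 32.8947 = 103.895 hours.

103.9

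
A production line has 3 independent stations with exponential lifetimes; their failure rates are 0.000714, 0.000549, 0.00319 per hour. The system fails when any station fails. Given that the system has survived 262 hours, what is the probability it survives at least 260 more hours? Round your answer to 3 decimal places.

Time to first failure ~ Exp(Σλ) with Σλ = 0.004453.
By memorylessness, P(T > 262+260 | T > 262) = P(T > 260) = e^(−0.004453·260) ≈ 0.314.

0.314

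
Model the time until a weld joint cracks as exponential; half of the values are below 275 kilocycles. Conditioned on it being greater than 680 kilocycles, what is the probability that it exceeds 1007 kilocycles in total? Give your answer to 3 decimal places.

0.439

For an exponential, median = ln(2)/λ, so λ = ln 2 / 275 = 0.00252054 per kilocycle.
The exponential is memoryless, so the remaining time is again Exp(λ): the condition X > 680 is irrelevant.
P(X > 327) = e^(−0.82422) ≈ 0.439.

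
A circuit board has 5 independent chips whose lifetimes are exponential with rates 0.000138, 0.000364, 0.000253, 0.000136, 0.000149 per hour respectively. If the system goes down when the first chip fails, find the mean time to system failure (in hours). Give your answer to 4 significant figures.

The time to first failure is exponential with rate Σλ = 0.000138 + 0.000364 + 0.000253 + 0.000136 + 0.000149 = 0.00104.
E[min] = 1/Σλ = 1/0.00104 = 961.538 hours.

961.5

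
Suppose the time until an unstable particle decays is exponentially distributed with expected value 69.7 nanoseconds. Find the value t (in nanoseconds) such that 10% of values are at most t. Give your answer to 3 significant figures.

The rate is λ = 1/69.7 = 0.0143472 per nanosecond.
Set 1 − e^(−λt) = 0.1, so t = −ln(0.9)/λ = 0.10536/0.0143472 ≈ 7.34363 nanoseconds.

7.34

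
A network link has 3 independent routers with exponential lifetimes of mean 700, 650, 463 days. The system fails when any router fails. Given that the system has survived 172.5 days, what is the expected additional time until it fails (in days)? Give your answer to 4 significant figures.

First-failure rate Σλ = 1/700 + 1/650 + 1/463 = 0.00512686.
By memorylessness the expected residual is 1/Σλ = 195.051 days, regardless of the 172.5 already elapsed.

195.1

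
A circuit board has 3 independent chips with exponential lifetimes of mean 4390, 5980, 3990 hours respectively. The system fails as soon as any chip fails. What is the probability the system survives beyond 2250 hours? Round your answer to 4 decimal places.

0.2339

The first failure time is exponential with rate Σλ_i = 1/4390 + 1/5980 + 1/3990 = 0.000645641 per hour.
P(min > 2250) = e^(−0.000645641·2250) = e^(−1.4527) ≈ 0.2339.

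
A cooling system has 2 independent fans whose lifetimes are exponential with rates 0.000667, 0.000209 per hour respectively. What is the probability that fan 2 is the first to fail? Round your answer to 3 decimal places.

0.239

The time to first failure is exponential with rate Σλ = 0.000667 + 0.000209 = 0.000876.
P(fan 2 first) = λ_2/Σλ = 0.000209/0.000876 ≈ 0.239.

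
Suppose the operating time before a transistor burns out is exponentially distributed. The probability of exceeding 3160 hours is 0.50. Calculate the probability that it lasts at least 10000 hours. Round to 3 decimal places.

0.112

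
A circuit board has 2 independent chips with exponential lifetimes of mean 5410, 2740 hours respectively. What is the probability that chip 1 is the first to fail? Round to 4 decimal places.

Rates: λ_i = 1/mean_i → 0.000184843, 0.000364964; Σλ = 0.000549806.
P(chip 1 first) = λ_1/Σλ = 0.000184843/0.000549806 ≈ 0.3362.

0.3362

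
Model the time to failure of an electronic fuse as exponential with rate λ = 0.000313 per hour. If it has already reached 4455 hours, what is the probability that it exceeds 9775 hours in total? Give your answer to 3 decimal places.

0.189

The exponential is memoryless, so the remaining time is again Exp(λ): the condition X > 4455 is irrelevant.
P(X > 5320) = e^(−1.6652) ≈ 0.189.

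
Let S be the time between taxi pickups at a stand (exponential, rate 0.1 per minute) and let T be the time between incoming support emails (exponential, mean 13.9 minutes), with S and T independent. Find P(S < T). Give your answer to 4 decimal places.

λ_1 = 0.1, λ_2 = 1/13.9 = 0.0719424.
For independent exponentials, P(S < T) = λ_1/(λ_1+λ_2) = 0.1/0.171942 ≈ 0.5816.

0.5816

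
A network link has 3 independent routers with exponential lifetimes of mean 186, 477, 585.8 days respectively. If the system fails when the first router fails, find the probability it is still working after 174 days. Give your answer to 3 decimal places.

0.202

The first failure time is exponential with rate Σλ_i = 1/186 + 1/477 + 1/585.8 = 0.00917985 per day.
P(min > 174) = e^(−0.00917985·174) = e^(−1.5973) ≈ 0.202.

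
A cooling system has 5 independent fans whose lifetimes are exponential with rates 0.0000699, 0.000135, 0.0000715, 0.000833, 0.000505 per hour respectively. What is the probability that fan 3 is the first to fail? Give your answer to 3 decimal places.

The time to first failure is exponential with rate Σλ = 0.0000699 + 0.000135 + 0.0000715 + 0.000833 + 0.000505 = 0.0016144.
P(fan 3 first) = λ_3/Σλ = 0.0000715/0.0016144 ≈ 0.044.

0.044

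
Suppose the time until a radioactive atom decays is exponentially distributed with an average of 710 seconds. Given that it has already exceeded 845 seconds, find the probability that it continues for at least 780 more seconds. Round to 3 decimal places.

0.333

The rate is λ = 1/710 = 0.00140845 per second.
The exponential is memoryless, so the remaining time is again Exp(λ): the condition X > 845 is irrelevant.
P(X > 780) = e^(−1.0986) ≈ 0.333.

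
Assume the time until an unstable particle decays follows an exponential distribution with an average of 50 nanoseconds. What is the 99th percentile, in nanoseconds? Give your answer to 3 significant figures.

The rate is λ = 1/50 = 0.02 per nanosecond.
Set 1 − e^(−λt) = 0.99, so t = −ln(0.01)/λ = 4.6052/0.02 ≈ 230.259 nanoseconds.

230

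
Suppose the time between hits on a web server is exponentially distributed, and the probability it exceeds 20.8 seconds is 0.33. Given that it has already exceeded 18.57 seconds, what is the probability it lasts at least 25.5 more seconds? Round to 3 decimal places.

0.257

From e^(−λ·20.8) = 0.33, λ = −ln(0.33)/20.8 = 0.0533011.
Memoryless: P(X > 18.57+25.5 | X > 18.57) = P(X > 25.5) = e^(−0.0533011·25.5) ≈ 0.257.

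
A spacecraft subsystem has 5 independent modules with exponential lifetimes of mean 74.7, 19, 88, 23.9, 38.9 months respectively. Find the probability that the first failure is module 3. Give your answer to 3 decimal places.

0.078

Rates: λ_i = 1/mean_i → 0.0133869, 0.0526316, 0.0113636, 0.041841, 0.0257069; Σλ = 0.14493.
P(module 3 first) = λ_3/Σλ = 0.0113636/0.14493 ≈ 0.078.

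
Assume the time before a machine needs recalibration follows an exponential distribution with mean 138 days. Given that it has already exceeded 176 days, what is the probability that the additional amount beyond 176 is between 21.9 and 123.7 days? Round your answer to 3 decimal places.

The rate is λ = 1/138 = 0.00724638 per day.
Memoryless: the residual past 176 is again Exp(λ).
P(21.9 < residual < 123.7) = e^(−λ·21.9) − e^(−λ·123.7) = 0.85326 − 0.40805 ≈ 0.445.

0.445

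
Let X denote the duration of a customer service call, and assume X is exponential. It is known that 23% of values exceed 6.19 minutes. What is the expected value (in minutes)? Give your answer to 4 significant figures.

4.212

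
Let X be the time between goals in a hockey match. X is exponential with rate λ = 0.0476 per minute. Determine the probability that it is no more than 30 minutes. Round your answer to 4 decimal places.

0.7602

P(X ≤ 30) = 1 − e^(−λ·30) = 1 − e^(−1.428) ≈ 0.7602.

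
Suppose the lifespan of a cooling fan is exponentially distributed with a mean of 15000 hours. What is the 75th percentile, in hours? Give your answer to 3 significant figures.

The rate is λ = 1/15000 = 0.0000666667 per hour.
Set 1 − e^(−λt) = 0.75, so t = −ln(0.25)/λ = 1.3863/0.0000666667 ≈ 20794.4 hours.

20800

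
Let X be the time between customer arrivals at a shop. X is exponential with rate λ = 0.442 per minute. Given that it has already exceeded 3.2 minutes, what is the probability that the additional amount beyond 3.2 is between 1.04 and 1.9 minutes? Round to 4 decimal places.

0.1997

Memoryless: the residual past 3.2 is again Exp(λ).
P(1.04 < residual < 1.9) = e^(−λ·1.04) − e^(−λ·1.9) = 0.63149 − 0.43180 ≈ 0.1997.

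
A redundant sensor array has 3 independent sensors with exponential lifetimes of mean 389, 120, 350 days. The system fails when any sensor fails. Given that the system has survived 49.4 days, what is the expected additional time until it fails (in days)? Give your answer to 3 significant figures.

72.7

First-failure rate Σλ = 1/389 + 1/120 + 1/350 = 0.0137612.
By memorylessness the expected residual is 1/Σλ = 72.6682 days, regardless of the 49.4 already elapsed.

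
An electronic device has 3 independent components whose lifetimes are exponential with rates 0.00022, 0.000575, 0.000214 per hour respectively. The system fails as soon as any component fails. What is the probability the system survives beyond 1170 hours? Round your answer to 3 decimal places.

The time to first failure is exponential with rate Σλ = 0.00022 + 0.000575 + 0.000214 = 0.001009.
P(min > 1170) = e^(−0.001009·1170) = e^(−1.1805) ≈ 0.307.

0.307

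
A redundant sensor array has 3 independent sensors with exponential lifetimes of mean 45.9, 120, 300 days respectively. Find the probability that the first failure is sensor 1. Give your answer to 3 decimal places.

0.651

Rates: λ_i = 1/mean_i → 0.0217865, 0.00833333, 0.00333333; Σλ = 0.0334532.
P(sensor 1 first) = λ_1/Σλ = 0.0217865/0.0334532 ≈ 0.651.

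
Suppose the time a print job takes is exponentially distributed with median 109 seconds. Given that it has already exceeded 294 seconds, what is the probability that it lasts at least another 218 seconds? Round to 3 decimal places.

0.250

For an exponential, median = ln(2)/λ, so λ = ln 2 / 109 = 0.00635915 per second.
P(X > s+t | X > s) = e^(−λ(s+t))/e^(−λs) = e^(−λt), independent of s = 294.
P(X > 218) = e^(−1.3863) ≈ 0.250.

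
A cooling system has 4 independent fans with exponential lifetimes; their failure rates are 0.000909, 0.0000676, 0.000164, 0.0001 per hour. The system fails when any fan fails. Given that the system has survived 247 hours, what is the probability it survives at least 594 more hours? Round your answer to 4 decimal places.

Time to first failure ~ Exp(Σλ) with Σλ = 0.0012406.
By memorylessness, P(T > 247+594 | T > 247) = P(T > 594) = e^(−0.0012406·594) ≈ 0.4786.

0.4786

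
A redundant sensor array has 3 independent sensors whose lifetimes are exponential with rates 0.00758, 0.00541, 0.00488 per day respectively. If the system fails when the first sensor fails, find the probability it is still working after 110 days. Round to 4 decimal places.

0.1401

The time to first failure is exponential with rate Σλ = 0.00758 + 0.00541 + 0.00488 = 0.01787.
P(min > 110) = e^(−0.01787·110) = e^(−1.9657) ≈ 0.1401.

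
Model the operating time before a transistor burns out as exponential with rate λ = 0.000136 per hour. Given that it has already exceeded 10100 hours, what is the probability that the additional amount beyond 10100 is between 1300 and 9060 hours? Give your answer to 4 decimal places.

Memoryless: the residual past 10100 is again Exp(λ).
P(1300 < residual < 9060) = e^(−λ·1300) − e^(−λ·9060) = 0.83795 − 0.29166 ≈ 0.5463.

0.5463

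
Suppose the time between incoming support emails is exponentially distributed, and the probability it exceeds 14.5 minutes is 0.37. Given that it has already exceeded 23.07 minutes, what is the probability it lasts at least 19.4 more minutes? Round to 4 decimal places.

From e^(−λ·14.5) = 0.37, λ = −ln(0.37)/14.5 = 0.0685691.
Memoryless: P(X > 23.07+19.4 | X > 23.07) = P(X > 19.4) = e^(−0.0685691·19.4) ≈ 0.2644.

0.2644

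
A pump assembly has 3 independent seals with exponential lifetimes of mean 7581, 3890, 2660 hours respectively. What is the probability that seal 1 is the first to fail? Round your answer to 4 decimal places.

0.1724

Rates: λ_i = 1/mean_i → 0.000131909, 0.000257069, 0.00037594; Σλ = 0.000764918.
P(seal 1 first) = λ_1/Σλ = 0.000131909/0.000764918 ≈ 0.1724.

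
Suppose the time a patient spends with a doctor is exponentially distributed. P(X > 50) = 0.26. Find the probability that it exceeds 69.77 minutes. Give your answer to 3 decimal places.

e^(−λ·50) = 0.26 ⇒ λ = −ln(0.26)/50 = 0.0269415.
P(X > 69.77) = e^(−0.0269415·69.77) = e^(−1.8797) ≈ 0.153.

0.153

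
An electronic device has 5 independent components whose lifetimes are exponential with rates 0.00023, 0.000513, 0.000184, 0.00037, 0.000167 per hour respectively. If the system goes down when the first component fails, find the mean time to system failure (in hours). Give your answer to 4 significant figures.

The time to first failure is exponential with rate Σλ = 0.00023 + 0.000513 + 0.000184 + 0.00037 + 0.000167 = 0.001464.
E[min] = 1/Σλ = 1/0.001464 = 683.06 hours.

683.1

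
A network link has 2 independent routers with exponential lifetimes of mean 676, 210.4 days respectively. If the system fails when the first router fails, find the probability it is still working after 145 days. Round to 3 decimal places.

The first failure time is exponential with rate Σλ_i = 1/676 + 1/210.4 = 0.00623214 per day.
P(min > 145) = e^(−0.00623214·145) = e^(−0.90366) ≈ 0.405.

0.405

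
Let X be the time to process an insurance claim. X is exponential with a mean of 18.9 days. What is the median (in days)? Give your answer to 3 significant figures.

13.1

The rate is λ = 1/18.9 = 0.0529101 per day.
Set 1 − e^(−λt) = 0.5, so t = −ln(0.5)/λ = 0.69315/0.0529101 ≈ 13.1005 days.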